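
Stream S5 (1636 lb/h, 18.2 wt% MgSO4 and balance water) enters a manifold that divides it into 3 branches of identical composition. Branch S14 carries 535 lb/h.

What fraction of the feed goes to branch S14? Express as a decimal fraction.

Fraction to S14 = 535/1636 = 0.3270.

0.327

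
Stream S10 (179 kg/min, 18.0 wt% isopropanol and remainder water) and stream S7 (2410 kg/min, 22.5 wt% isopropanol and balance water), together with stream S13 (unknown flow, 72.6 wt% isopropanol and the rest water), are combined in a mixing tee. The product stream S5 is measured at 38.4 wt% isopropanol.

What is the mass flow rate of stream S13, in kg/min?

1227 kg/min

Let S13 be the unknown flow. Total out = 2589 + S13.
isopropanol balance: 574.47 + 0.726·S13 = 0.384·(2589 + S13)
(0.726 − 0.384)·S13 = 0.384×2589 − 574.47 = 419.71
S13 = 419.71 / 0.342 = 1227.2 kg/min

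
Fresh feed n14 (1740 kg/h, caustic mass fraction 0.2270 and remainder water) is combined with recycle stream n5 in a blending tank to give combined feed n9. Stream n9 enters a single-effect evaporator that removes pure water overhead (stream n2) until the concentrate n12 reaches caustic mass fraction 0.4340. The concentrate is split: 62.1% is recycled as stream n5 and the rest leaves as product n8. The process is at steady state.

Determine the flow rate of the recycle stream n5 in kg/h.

Overall caustic balance (none leaves overhead): caustic in fresh feed = caustic in product, i.e. 1740×0.227 = (1−0.621)·n12·0.434.
n12 = 394.98/(0.434×0.379) = 2401.3 kg/h.
Recycle n5 = 0.621×2401.3 = 1491.2 kg/h.

1491 kg/h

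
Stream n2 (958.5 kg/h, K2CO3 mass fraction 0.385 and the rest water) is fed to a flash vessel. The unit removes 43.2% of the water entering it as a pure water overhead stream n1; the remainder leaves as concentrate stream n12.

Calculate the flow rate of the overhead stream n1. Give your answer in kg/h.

254.7 kg/h

water entering = 958.5×0.615 = 589.48 kg/h; overhead removed = 0.432×589.48 = 254.65 kg/h.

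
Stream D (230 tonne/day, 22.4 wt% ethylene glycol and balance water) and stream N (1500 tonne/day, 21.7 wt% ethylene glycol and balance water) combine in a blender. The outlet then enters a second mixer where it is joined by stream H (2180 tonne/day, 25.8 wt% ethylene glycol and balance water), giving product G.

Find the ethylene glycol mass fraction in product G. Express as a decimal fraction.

Overall, product flow = 3910 tonne/day.
ethylene glycol in = 230×0.224 + 1500×0.217 + 2180×0.258 = 939.46 tonne/day.
ethylene glycol fraction in G = 0.2403.

0.2403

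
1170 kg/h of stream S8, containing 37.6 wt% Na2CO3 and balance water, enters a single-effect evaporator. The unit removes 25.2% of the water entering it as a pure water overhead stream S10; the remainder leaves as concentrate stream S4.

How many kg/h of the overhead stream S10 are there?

water entering = 1170×0.624 = 730.08 kg/h; overhead removed = 0.252×730.08 = 183.98 kg/h.

184 kg/h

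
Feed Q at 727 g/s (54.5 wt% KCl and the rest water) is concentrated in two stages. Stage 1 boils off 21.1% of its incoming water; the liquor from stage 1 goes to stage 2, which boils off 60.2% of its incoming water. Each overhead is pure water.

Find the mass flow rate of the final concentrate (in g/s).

water in feed = 727×0.455 = 330.79 g/s.
After stage 1: water left = (1−0.211)×330.79 = 260.99; stream total = 657.2 g/s.
After stage 2: water left = (1−0.602)×260.99 = 103.87; final concentrate = 500.09 g/s.

500.1 g/s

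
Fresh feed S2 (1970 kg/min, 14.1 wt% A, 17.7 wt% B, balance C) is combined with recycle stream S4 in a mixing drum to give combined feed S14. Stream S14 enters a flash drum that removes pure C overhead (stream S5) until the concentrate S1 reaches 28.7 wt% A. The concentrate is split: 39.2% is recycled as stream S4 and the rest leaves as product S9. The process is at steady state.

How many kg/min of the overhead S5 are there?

1002 kg/min

Overall A balance (none leaves overhead): A in fresh feed = A in product, i.e. 1970×0.141 = (1−0.392)·S1·0.287.
S1 = 277.77/(0.287×0.608) = 1591.8 kg/min.
Recycle S4 = 0.392×1591.8 = 624 kg/min.
Combined feed S14 = 1970 + 624 = 2594 kg/min.
Overhead S5 = S14 − S1 = 2594 − 1591.8 = 1002.2 kg/min.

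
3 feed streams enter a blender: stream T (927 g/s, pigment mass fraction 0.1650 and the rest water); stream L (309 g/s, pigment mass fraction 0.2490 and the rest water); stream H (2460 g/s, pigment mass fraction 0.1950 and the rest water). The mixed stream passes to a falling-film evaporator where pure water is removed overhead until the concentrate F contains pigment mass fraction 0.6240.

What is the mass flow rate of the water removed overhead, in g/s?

pigment entering = 927×0.165 + 309×0.249 + 2460×0.195 = 709.6 g/s.
All pigment reports to F, so F = 709.6/0.624 = 1137.2 g/s.
Total feed = 3696 g/s; overhead = 3696 − 1137.2 = 2558.8 g/s.

2559 g/s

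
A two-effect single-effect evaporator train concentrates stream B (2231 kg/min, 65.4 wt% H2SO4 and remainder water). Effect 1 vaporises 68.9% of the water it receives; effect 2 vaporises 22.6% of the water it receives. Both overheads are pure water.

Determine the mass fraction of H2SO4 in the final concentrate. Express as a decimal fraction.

0.887

water in feed = 2231×0.346 = 771.93 kg/min.
After stage 1: water left = (1−0.689)×771.93 = 240.07; stream total = 1699.1 kg/min.
After stage 2: water left = (1−0.226)×240.07 = 185.81; final concentrate = 1644.9 kg/min.
H2SO4 fraction = 1459.1/1644.9 = 0.887.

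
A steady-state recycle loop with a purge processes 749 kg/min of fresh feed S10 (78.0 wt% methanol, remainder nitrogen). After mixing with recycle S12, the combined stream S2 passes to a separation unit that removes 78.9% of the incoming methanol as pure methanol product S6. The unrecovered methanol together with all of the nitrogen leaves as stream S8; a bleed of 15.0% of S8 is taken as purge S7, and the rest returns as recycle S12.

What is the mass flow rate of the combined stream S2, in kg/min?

1810 kg/min

nitrogen enters only via S10 and leaves only via the purge: 749×0.220 = 0.150×(nitrogen in S8), and the separation unit passes all nitrogen, so nitrogen in S2 = nitrogen in S8 = 1098.5 kg/min.
methanol in S2: m_A = 749×0.780 + (1−0.150)·(1−0.789)·m_A, so m_A = 584.22/0.8207 = 711.9 kg/min.
S2 = 711.9 + 1098.5 = 1810.4 kg/min.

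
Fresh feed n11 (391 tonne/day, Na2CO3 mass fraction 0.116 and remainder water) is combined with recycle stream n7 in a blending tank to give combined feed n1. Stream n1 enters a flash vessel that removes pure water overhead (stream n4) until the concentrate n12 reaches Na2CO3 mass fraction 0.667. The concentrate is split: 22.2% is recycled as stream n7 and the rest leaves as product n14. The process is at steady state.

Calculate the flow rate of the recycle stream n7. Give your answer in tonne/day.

Overall Na2CO3 balance (none leaves overhead): Na2CO3 in fresh feed = Na2CO3 in product, i.e. 391×0.116 = (1−0.222)·n12·0.667.
n12 = 45.356/(0.667×0.778) = 87.404 tonne/day.
Recycle n7 = 0.222×87.404 = 19.404 tonne/day.

19.4 tonne/day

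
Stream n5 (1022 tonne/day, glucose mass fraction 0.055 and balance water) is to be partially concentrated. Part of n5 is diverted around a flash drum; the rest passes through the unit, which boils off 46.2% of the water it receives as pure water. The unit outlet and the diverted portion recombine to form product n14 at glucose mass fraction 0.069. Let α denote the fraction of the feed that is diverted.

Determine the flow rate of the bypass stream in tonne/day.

547 tonne/day

All 1022×0.055 = 56.21 tonne/day of glucose reaches n14, so n14 = 56.21/0.069 = 814.64 tonne/day and vapour = 207.36 tonne/day.
The evaporator receives (1−α)·1022 of feed at 0.945 water and removes 0.462 of that water:
0.462×0.945×(1−α)×1022 = 207.36
(1−α) = 207.36/446.19 = 0.4647;  α = 0.5353.
Bypass flow = 0.5353×1022 = 547.04 tonne/day.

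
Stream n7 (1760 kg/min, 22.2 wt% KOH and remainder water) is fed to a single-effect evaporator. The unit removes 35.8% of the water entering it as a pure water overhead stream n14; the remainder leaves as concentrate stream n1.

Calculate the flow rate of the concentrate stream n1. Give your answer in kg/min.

water entering = 1760×0.778 = 1369.3 kg/min; overhead removed = 0.358×1369.3 = 490.2 kg/min.
Concentrate = 1760 − 490.2 = 1269.8 kg/min.

1270 kg/min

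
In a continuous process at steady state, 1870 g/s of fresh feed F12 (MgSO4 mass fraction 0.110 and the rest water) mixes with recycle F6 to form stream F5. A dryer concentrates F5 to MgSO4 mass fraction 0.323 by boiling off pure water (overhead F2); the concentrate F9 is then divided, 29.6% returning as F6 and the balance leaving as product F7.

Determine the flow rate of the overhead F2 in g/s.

Overall MgSO4 balance (none leaves overhead): MgSO4 in fresh feed = MgSO4 in product, i.e. 1870×0.110 = (1−0.296)·F9·0.323.
F9 = 205.7/(0.323×0.704) = 904.61 g/s.
Recycle F6 = 0.296×904.61 = 267.76 g/s.
Combined feed F5 = 1870 + 267.76 = 2137.8 g/s.
Overhead F2 = F5 − F9 = 2137.8 − 904.61 = 1233.2 g/s.

1233 g/s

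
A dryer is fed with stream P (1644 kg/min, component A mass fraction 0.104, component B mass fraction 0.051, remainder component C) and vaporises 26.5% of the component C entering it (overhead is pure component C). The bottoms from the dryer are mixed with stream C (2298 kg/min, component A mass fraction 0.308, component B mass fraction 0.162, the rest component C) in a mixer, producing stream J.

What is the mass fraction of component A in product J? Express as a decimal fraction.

0.246

Vapour removed = 0.265×0.845×1644 = 368.13 kg/min; concentrate = 1275.9 kg/min.
component A reaching the mixer = 170.98 (from concentrate) + 2298×0.308 = 878.76 kg/min.
Product flow = 1275.9 + 2298 = 3573.9 kg/min; component A fraction = 0.246.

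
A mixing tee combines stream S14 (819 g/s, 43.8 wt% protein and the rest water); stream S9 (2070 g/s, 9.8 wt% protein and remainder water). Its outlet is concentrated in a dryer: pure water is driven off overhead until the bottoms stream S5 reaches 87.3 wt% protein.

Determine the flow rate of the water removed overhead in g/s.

protein entering = 819×0.438 + 2070×0.098 = 561.58 g/s.
All protein reports to S5, so S5 = 561.58/0.873 = 643.28 g/s.
Total feed = 2889 g/s; overhead = 2889 − 643.28 = 2245.7 g/s.

2246 g/s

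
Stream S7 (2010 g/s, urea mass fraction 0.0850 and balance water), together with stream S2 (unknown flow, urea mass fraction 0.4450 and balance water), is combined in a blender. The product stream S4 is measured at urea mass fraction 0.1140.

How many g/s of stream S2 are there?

Let S2 be the unknown flow. Total out = 2010 + S2.
urea balance: 170.85 + 0.445·S2 = 0.114·(2010 + S2)
(0.445 − 0.114)·S2 = 0.114×2010 − 170.85 = 58.29
S2 = 58.29 / 0.331 = 176.1 g/s

176.1 g/s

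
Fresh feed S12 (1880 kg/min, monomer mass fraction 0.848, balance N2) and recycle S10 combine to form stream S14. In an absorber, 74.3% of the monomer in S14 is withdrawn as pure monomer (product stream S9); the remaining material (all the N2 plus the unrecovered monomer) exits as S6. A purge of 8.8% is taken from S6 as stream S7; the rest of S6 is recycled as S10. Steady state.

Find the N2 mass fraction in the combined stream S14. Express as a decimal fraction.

N2 enters only via S12 and leaves only via the purge: 1880×0.152 = 0.088×(N2 in S6), and the absorber passes all N2, so N2 in S14 = N2 in S6 = 3247.3 kg/min.
monomer in S14: m_A = 1880×0.848 + (1−0.088)·(1−0.743)·m_A, so m_A = 1594.2/0.7656 = 2082.3 kg/min.
S14 = 2082.3 + 3247.3 = 5329.6 kg/min.
N2 fraction in S14 = 3247.3/5329.6 = 0.609.

0.609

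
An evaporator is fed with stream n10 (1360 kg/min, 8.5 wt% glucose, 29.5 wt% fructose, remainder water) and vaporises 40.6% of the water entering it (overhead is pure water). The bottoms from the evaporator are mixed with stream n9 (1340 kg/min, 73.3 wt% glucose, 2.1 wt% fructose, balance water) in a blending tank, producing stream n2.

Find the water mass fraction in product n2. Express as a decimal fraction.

Vapour removed = 0.406×0.620×1360 = 342.34 kg/min; concentrate = 1017.7 kg/min.
water reaching the mixer = 500.86 (from concentrate) + 1340×0.246 = 830.5 kg/min.
Product flow = 1017.7 + 1340 = 2357.7 kg/min; water fraction = 0.3523.

0.3523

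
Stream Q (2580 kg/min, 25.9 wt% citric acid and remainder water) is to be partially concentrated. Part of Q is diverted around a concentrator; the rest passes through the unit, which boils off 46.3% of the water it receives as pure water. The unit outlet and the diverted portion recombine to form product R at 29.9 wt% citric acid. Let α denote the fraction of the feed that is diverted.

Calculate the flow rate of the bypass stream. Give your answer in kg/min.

All 2580×0.259 = 668.22 kg/min of citric acid reaches R, so R = 668.22/0.299 = 2234.8 kg/min and vapour = 345.15 kg/min.
The evaporator receives (1−α)·2580 of feed at 0.741 water and removes 0.463 of that water:
0.463×0.741×(1−α)×2580 = 345.15
(1−α) = 345.15/885.15 = 0.3899;  α = 0.6101.
Bypass flow = 0.6101×2580 = 1574 kg/min.

1574 kg/min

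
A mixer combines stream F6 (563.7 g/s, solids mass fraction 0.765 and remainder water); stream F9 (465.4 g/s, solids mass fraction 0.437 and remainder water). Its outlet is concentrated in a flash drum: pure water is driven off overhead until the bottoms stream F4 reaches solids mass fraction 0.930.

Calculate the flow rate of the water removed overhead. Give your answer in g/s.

solids entering = 563.7×0.765 + 465.4×0.437 = 634.61 g/s.
All solids reports to F4, so F4 = 634.61/0.930 = 682.38 g/s.
Total feed = 1029.1 g/s; overhead = 1029.1 − 682.38 = 346.72 g/s.

346.7 g/s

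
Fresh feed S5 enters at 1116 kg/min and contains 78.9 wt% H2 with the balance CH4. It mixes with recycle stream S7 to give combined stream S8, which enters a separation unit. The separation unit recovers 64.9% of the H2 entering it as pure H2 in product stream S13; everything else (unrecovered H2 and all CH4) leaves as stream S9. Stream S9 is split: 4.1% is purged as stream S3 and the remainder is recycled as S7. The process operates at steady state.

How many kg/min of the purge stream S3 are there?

254.6 kg/min

CH4 enters only via S5 and leaves only via the purge: 1116×0.211 = 0.041×(CH4 in S9), and the separation unit passes all CH4, so CH4 in S8 = CH4 in S9 = 5743.3 kg/min.
H2 in S8: m_A = 1116×0.789 + (1−0.041)·(1−0.649)·m_A, so m_A = 880.52/0.6634 = 1327.3 kg/min.
S9 = (1−0.649)×1327.3 + 5743.3 = 6209.2 kg/min.
Purge S3 = 0.041×6209.2 = 254.58 kg/min.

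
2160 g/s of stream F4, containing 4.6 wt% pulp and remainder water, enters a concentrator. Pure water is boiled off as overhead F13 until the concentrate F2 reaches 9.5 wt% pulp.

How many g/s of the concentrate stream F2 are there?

1046 g/s

pulp is conserved: 2160×0.046 = 99.36 g/s all reports to the concentrate.
Concentrate = 99.36/(target fraction) = 1045.9 g/s.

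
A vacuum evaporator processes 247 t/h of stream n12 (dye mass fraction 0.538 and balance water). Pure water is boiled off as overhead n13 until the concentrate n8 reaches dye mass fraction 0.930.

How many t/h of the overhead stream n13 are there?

104.1 t/h

dye is conserved: 247×0.538 = 132.89 t/h all reports to the concentrate.
Concentrate = 132.89/(target fraction) = 142.89 t/h.
Overhead = 247 − 142.89 = 104.11 t/h.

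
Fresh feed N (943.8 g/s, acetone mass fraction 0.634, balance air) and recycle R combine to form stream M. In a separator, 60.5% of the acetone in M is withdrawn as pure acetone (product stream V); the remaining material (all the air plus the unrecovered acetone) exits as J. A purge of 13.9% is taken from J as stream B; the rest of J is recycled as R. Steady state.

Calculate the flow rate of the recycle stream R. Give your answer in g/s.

air enters only via N and leaves only via the purge: 943.8×0.366 = 0.139×(air in J), and the separator passes all air, so air in M = air in J = 2485.1 g/s.
acetone in M: m_A = 943.8×0.634 + (1−0.139)·(1−0.605)·m_A, so m_A = 598.37/0.6599 = 906.75 g/s.
J = (1−0.605)×906.75 + 2485.1 = 2843.3 g/s.
Recycle R = (1−0.139)×2843.3 = 2448.1 g/s.

2448 g/s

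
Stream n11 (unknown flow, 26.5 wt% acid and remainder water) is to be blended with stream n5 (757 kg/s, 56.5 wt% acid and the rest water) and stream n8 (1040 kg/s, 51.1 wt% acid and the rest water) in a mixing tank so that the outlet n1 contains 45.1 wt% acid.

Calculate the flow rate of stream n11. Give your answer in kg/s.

Let n11 be the unknown flow. Total out = 1797 + n11.
acid balance: 959.14 + 0.265·n11 = 0.451·(1797 + n11)
(0.265 − 0.451)·n11 = 0.451×1797 − 959.14 = -148.7
n11 = -148.7 / -0.186 = 799.45 kg/s

799.5 kg/s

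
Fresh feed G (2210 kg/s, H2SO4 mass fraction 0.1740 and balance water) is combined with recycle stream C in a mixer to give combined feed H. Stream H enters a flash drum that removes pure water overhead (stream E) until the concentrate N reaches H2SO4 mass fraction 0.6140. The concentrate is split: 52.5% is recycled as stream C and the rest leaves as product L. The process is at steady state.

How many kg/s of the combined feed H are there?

2902 kg/s

Overall H2SO4 balance (none leaves overhead): H2SO4 in fresh feed = H2SO4 in product, i.e. 2210×0.174 = (1−0.525)·N·0.614.
N = 384.54/(0.614×0.475) = 1318.5 kg/s.
Recycle C = 0.525×1318.5 = 692.21 kg/s.
Combined feed H = 2210 + 692.21 = 2902.2 kg/s.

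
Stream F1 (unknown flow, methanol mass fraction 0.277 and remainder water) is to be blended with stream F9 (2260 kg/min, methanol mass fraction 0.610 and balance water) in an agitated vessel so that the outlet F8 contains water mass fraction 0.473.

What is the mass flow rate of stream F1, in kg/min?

Let F1 be the unknown flow. Total out = 2260 + F1.
water balance: 881.4 + 0.723·F1 = 0.473·(2260 + F1)
(0.723 − 0.473)·F1 = 0.473×2260 − 881.4 = 187.58
F1 = 187.58 / 0.250 = 750.32 kg/min

750.3 kg/min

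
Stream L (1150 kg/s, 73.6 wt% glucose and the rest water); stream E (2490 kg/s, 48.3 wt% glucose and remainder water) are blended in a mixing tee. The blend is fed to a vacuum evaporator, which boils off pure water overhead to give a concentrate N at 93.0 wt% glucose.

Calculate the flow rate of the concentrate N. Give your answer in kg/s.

glucose entering = 1150×0.736 + 2490×0.483 = 2049.1 kg/s.
All glucose reports to N, so N = 2049.1/0.930 = 2203.3 kg/s.

2203 kg/s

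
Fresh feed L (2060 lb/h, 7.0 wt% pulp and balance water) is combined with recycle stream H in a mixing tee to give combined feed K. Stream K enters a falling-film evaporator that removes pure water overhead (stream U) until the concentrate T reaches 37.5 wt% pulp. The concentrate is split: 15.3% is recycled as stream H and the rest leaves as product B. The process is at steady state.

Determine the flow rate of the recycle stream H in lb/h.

Overall pulp balance (none leaves overhead): pulp in fresh feed = pulp in product, i.e. 2060×0.070 = (1−0.153)·T·0.375.
T = 144.2/(0.375×0.847) = 453.99 lb/h.
Recycle H = 0.153×453.99 = 69.461 lb/h.

69.46 lb/h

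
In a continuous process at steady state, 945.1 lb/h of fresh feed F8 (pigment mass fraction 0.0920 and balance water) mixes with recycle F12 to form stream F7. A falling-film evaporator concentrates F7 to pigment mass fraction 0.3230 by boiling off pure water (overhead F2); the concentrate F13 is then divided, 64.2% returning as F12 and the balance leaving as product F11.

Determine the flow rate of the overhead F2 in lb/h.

Overall pigment balance (none leaves overhead): pigment in fresh feed = pigment in product, i.e. 945.1×0.092 = (1−0.642)·F13·0.323.
F13 = 86.949/(0.323×0.358) = 751.93 lb/h.
Recycle F12 = 0.642×751.93 = 482.74 lb/h.
Combined feed F7 = 945.1 + 482.74 = 1427.8 lb/h.
Overhead F2 = F7 − F13 = 1427.8 − 751.93 = 675.91 lb/h.

675.9 lb/h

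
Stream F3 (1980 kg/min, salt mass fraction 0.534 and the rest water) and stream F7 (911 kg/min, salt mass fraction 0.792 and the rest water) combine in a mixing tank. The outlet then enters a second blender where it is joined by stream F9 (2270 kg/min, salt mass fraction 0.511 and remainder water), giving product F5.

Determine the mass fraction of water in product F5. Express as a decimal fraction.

Overall, product flow = 5161 kg/min.
water in = 1980×0.466 + 911×0.208 + 2270×0.489 = 2222.2 kg/min.
water fraction in F5 = 0.431.

0.431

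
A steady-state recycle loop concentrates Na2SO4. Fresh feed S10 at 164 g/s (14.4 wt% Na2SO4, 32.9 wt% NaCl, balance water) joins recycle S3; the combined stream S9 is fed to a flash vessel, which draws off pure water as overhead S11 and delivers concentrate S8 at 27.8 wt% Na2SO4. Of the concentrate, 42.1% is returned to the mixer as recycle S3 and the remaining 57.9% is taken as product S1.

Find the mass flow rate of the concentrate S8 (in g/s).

146.7 g/s

Overall Na2SO4 balance (none leaves overhead): Na2SO4 in fresh feed = Na2SO4 in product, i.e. 164×0.144 = (1−0.421)·S8·0.278.
S8 = 23.616/(0.278×0.579) = 146.72 g/s.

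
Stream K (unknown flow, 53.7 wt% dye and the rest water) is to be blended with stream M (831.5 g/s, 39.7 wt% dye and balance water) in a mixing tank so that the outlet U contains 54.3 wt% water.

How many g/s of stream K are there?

Let K be the unknown flow. Total out = 831.5 + K.
water balance: 501.39 + 0.463·K = 0.543·(831.5 + K)
(0.463 − 0.543)·K = 0.543×831.5 − 501.39 = -49.89
K = -49.89 / -0.080 = 623.62 g/s

623.6 g/s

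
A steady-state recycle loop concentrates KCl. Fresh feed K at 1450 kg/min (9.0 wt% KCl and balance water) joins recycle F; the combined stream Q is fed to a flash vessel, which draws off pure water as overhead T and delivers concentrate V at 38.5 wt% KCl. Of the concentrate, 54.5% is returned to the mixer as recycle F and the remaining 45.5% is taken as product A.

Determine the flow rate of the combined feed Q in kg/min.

1856 kg/min

Overall KCl balance (none leaves overhead): KCl in fresh feed = KCl in product, i.e. 1450×0.090 = (1−0.545)·V·0.385.
V = 130.5/(0.385×0.455) = 744.97 kg/min.
Recycle F = 0.545×744.97 = 406.01 kg/min.
Combined feed Q = 1450 + 406.01 = 1856 kg/min.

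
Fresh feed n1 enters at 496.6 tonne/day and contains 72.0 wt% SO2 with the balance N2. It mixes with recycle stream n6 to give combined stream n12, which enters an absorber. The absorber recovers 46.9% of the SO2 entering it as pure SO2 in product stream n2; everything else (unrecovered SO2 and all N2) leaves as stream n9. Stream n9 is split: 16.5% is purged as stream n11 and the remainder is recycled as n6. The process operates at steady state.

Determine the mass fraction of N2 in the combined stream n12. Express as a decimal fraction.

N2 enters only via n1 and leaves only via the purge: 496.6×0.280 = 0.165×(N2 in n9), and the absorber passes all N2, so N2 in n12 = N2 in n9 = 842.72 tonne/day.
SO2 in n12: m_A = 496.6×0.720 + (1−0.165)·(1−0.469)·m_A, so m_A = 357.55/0.5566 = 642.37 tonne/day.
n12 = 642.37 + 842.72 = 1485.1 tonne/day.
N2 fraction in n12 = 842.72/1485.1 = 0.5675.

0.5675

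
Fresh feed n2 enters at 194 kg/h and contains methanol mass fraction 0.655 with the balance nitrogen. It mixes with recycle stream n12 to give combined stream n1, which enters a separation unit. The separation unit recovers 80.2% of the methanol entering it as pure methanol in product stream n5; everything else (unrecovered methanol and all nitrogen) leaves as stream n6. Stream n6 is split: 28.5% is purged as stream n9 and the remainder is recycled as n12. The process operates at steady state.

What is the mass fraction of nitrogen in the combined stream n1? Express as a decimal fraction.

0.613

nitrogen enters only via n2 and leaves only via the purge: 194×0.345 = 0.285×(nitrogen in n6), and the separation unit passes all nitrogen, so nitrogen in n1 = nitrogen in n6 = 234.84 kg/h.
methanol in n1: m_A = 194×0.655 + (1−0.285)·(1−0.802)·m_A, so m_A = 127.07/0.8584 = 148.03 kg/h.
n1 = 148.03 + 234.84 = 382.87 kg/h.
nitrogen fraction in n1 = 234.84/382.87 = 0.613.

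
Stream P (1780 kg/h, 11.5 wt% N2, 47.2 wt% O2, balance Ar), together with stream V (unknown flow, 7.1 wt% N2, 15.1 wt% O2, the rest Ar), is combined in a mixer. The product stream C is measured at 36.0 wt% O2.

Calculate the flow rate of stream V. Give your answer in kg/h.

Let V be the unknown flow. Total out = 1780 + V.
O2 balance: 840.16 + 0.151·V = 0.360·(1780 + V)
(0.151 − 0.360)·V = 0.360×1780 − 840.16 = -199.36
V = -199.36 / -0.209 = 953.88 kg/h

953.9 kg/h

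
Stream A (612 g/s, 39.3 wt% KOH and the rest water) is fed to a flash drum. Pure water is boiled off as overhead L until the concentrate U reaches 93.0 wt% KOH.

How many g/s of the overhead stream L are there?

353.4 g/s

KOH is conserved: 612×0.393 = 240.52 g/s all reports to the concentrate.
Concentrate = 240.52/(target fraction) = 258.62 g/s.
Overhead = 612 − 258.62 = 353.38 g/s.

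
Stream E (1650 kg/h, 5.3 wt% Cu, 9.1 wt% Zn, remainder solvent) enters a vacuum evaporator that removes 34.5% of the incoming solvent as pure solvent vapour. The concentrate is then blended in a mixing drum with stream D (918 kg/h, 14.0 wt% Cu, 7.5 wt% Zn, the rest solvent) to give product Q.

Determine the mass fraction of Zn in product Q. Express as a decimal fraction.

Vapour removed = 0.345×0.856×1650 = 487.28 kg/h; concentrate = 1162.7 kg/h.
Zn reaching the mixer = 150.15 (from concentrate) + 918×0.075 = 219 kg/h.
Product flow = 1162.7 + 918 = 2080.7 kg/h; Zn fraction = 0.1053.

0.1053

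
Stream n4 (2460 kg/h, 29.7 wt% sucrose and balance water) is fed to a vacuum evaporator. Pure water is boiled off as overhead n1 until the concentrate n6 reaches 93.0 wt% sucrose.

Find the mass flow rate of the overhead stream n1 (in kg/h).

sucrose is conserved: 2460×0.297 = 730.62 kg/h all reports to the concentrate.
Concentrate = 730.62/(target fraction) = 785.61 kg/h.
Overhead = 2460 − 785.61 = 1674.4 kg/h.

1674 kg/h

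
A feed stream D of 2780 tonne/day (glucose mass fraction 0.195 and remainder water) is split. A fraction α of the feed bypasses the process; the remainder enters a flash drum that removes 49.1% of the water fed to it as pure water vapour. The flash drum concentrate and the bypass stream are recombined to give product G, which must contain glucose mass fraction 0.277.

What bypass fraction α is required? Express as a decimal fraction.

0.251

All 2780×0.195 = 542.1 tonne/day of glucose reaches G, so G = 542.1/0.277 = 1957 tonne/day and vapour = 822.96 tonne/day.
The evaporator receives (1−α)·2780 of feed at 0.805 water and removes 0.491 of that water:
0.491×0.805×(1−α)×2780 = 822.96
(1−α) = 822.96/1098.8 = 0.7490;  α = 0.2510.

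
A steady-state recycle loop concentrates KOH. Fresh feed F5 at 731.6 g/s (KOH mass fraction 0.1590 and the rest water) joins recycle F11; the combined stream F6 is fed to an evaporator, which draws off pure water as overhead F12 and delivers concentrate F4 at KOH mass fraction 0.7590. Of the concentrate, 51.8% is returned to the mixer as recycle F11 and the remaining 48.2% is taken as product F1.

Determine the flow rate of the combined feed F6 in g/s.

896.3 g/s

Overall KOH balance (none leaves overhead): KOH in fresh feed = KOH in product, i.e. 731.6×0.159 = (1−0.518)·F4·0.759.
F4 = 116.32/(0.759×0.482) = 317.97 g/s.
Recycle F11 = 0.518×317.97 = 164.71 g/s.
Combined feed F6 = 731.6 + 164.71 = 896.31 g/s.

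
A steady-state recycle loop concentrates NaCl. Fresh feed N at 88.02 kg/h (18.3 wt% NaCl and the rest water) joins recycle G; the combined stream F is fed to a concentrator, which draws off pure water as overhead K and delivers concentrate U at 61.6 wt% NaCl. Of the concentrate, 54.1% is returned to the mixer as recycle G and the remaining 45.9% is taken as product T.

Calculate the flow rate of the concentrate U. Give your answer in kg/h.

56.97 kg/h

Overall NaCl balance (none leaves overhead): NaCl in fresh feed = NaCl in product, i.e. 88.02×0.183 = (1−0.541)·U·0.616.
U = 16.108/(0.616×0.459) = 56.969 kg/h.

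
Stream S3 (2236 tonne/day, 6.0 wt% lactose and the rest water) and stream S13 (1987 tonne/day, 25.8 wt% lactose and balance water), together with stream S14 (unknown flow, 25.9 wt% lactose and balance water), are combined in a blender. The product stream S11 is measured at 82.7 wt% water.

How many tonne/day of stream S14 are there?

974.1 tonne/day

Let S14 be the unknown flow. Total out = 4223 + S14.
water balance: 3576.2 + 0.741·S14 = 0.827·(4223 + S14)
(0.741 − 0.827)·S14 = 0.827×4223 − 3576.2 = -83.773
S14 = -83.773 / -0.086 = 974.1 tonne/day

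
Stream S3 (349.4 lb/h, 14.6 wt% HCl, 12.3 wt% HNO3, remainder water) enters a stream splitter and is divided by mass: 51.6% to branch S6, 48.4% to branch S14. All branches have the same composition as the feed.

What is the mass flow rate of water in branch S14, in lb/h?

Branch S14 total = 0.484×349.4 = 169.11 lb/h.
water in S14 = 0.731×169.11 = 123.62 lb/h.

123.6 lb/h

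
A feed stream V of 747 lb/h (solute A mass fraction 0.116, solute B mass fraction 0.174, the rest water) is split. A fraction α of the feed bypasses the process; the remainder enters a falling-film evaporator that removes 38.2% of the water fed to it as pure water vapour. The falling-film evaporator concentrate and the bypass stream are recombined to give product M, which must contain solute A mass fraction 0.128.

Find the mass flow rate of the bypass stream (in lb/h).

488.8 lb/h

All 747×0.116 = 86.652 lb/h of solute A reaches M, so M = 86.652/0.128 = 676.97 lb/h and vapour = 70.031 lb/h.
The evaporator receives (1−α)·747 of feed at 0.710 water and removes 0.382 of that water:
0.382×0.710×(1−α)×747 = 70.031
(1−α) = 70.031/202.6 = 0.3457;  α = 0.6543.
Bypass flow = 0.6543×747 = 488.79 lb/h.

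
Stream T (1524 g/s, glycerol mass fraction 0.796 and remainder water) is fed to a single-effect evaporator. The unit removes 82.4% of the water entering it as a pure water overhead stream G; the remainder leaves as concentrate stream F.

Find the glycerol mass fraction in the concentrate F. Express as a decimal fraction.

glycerol is not removed: 1524×0.796 = 1213.1 g/s of glycerol enters F.
water entering = 1524×0.204 = 310.9 g/s; overhead removed = 0.824×310.9 = 256.18 g/s.
Concentrate = 1524 − 256.18 = 1267.8 g/s.
Mass fraction = 1213.1/1267.8 = 0.957.

0.957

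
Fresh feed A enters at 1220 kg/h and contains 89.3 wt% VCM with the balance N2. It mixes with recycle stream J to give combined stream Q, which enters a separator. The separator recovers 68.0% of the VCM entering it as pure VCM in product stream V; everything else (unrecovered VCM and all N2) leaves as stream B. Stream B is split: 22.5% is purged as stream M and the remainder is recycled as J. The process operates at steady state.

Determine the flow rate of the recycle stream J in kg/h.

N2 enters only via A and leaves only via the purge: 1220×0.107 = 0.225×(N2 in B), and the separator passes all N2, so N2 in Q = N2 in B = 580.18 kg/h.
VCM in Q: m_A = 1220×0.893 + (1−0.225)·(1−0.680)·m_A, so m_A = 1089.5/0.7520 = 1448.8 kg/h.
B = (1−0.680)×1448.8 + 580.18 = 1043.8 kg/h.
Recycle J = (1−0.225)×1043.8 = 808.93 kg/h.

808.9 kg/h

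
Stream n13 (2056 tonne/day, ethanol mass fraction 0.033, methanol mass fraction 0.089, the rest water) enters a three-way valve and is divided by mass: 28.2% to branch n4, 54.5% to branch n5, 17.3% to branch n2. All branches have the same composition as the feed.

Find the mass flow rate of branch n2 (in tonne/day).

355.7 tonne/day

Branch n2 flow = 0.173×2056 = 355.69 tonne/day.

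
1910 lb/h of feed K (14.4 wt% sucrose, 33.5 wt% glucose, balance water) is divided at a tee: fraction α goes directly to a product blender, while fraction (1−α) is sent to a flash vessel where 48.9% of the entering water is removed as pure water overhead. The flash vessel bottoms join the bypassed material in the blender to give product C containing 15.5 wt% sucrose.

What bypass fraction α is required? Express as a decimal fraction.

All 1910×0.144 = 275.04 lb/h of sucrose reaches C, so C = 275.04/0.155 = 1774.5 lb/h and vapour = 135.55 lb/h.
The evaporator receives (1−α)·1910 of feed at 0.521 water and removes 0.489 of that water:
0.489×0.521×(1−α)×1910 = 135.55
(1−α) = 135.55/486.61 = 0.2786;  α = 0.7214.

0.721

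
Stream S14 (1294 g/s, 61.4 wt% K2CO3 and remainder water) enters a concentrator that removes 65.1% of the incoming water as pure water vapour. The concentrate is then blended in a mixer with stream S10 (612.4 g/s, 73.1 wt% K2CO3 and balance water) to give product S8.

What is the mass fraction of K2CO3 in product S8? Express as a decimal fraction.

0.786

Vapour removed = 0.651×0.386×1294 = 325.16 g/s; concentrate = 968.84 g/s.
K2CO3 reaching the mixer = 794.52 (from concentrate) + 612.4×0.731 = 1242.2 g/s.
Product flow = 968.84 + 612.4 = 1581.2 g/s; K2CO3 fraction = 0.786.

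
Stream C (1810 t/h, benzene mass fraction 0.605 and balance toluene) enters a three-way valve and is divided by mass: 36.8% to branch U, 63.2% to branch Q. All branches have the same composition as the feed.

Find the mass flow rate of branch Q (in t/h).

1144 t/h

Branch Q flow = 0.632×1810 = 1143.9 t/h.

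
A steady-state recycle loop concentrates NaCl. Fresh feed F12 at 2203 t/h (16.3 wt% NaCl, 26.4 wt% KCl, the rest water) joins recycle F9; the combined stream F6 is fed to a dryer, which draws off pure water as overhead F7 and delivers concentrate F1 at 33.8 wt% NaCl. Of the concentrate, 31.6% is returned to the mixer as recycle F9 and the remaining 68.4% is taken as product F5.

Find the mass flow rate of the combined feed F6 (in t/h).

Overall NaCl balance (none leaves overhead): NaCl in fresh feed = NaCl in product, i.e. 2203×0.163 = (1−0.316)·F1·0.338.
F1 = 359.09/(0.338×0.684) = 1553.2 t/h.
Recycle F9 = 0.316×1553.2 = 490.81 t/h.
Combined feed F6 = 2203 + 490.81 = 2693.8 t/h.

2694 t/h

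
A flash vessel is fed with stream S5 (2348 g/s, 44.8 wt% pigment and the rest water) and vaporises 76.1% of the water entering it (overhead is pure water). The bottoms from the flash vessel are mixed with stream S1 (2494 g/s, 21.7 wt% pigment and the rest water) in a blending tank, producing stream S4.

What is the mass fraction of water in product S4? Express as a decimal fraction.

0.5868

Vapour removed = 0.761×0.552×2348 = 986.33 g/s; concentrate = 1361.7 g/s.
water reaching the mixer = 309.77 (from concentrate) + 2494×0.783 = 2262.6 g/s.
Product flow = 1361.7 + 2494 = 3855.7 g/s; water fraction = 0.5868.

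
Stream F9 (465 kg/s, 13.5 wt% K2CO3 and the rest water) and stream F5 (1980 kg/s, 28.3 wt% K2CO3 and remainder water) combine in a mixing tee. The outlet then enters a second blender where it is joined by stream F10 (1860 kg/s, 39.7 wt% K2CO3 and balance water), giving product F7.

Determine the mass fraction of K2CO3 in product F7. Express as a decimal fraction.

0.316

Overall, product flow = 4305 kg/s.
K2CO3 in = 465×0.135 + 1980×0.283 + 1860×0.397 = 1361.5 kg/s.
K2CO3 fraction in F7 = 0.316.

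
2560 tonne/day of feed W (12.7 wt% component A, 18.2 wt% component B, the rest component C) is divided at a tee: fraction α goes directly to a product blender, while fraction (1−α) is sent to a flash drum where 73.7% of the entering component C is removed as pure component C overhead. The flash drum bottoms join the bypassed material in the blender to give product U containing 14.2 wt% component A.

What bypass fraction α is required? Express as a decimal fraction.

0.793

All 2560×0.127 = 325.12 tonne/day of component A reaches U, so U = 325.12/0.142 = 2289.6 tonne/day and vapour = 270.42 tonne/day.
The evaporator receives (1−α)·2560 of feed at 0.691 component C and removes 0.737 of that component C:
0.737×0.691×(1−α)×2560 = 270.42
(1−α) = 270.42/1303.7 = 0.2074;  α = 0.7926.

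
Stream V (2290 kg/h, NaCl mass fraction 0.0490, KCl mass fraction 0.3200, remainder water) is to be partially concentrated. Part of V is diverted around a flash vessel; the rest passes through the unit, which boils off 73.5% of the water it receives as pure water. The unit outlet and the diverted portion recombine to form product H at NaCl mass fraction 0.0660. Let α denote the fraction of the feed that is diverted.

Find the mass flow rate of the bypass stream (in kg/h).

1018 kg/h

All 2290×0.049 = 112.21 kg/h of NaCl reaches H, so H = 112.21/0.066 = 1700.2 kg/h and vapour = 589.85 kg/h.
The evaporator receives (1−α)·2290 of feed at 0.631 water and removes 0.735 of that water:
0.735×0.631×(1−α)×2290 = 589.85
(1−α) = 589.85/1062.1 = 0.5554;  α = 0.4446.
Bypass flow = 0.4446×2290 = 1018.2 kg/h.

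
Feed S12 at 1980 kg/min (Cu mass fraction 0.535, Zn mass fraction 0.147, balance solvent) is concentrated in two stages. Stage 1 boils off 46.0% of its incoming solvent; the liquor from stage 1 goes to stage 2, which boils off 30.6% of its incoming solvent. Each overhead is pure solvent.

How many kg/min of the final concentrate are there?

solvent in feed = 1980×0.318 = 629.64 kg/min.
After stage 1: solvent left = (1−0.460)×629.64 = 340.01; stream total = 1690.4 kg/min.
After stage 2: solvent left = (1−0.306)×340.01 = 235.96; final concentrate = 1586.3 kg/min.

1586 kg/min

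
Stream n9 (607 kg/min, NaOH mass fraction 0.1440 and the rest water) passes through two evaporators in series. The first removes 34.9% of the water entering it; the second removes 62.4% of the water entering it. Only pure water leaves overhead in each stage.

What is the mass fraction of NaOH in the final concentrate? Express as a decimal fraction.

0.4073

water in feed = 607×0.856 = 519.59 kg/min.
After stage 1: water left = (1−0.349)×519.59 = 338.25; stream total = 425.66 kg/min.
After stage 2: water left = (1−0.624)×338.25 = 127.18; final concentrate = 214.59 kg/min.
NaOH fraction = 87.408/214.59 = 0.4073.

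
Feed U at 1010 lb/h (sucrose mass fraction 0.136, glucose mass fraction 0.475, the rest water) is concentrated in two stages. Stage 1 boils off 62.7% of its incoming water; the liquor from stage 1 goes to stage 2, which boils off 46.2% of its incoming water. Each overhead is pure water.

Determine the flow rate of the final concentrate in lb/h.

696 lb/h

water in feed = 1010×0.389 = 392.89 lb/h.
After stage 1: water left = (1−0.627)×392.89 = 146.55; stream total = 763.66 lb/h.
After stage 2: water left = (1−0.462)×146.55 = 78.843; final concentrate = 695.95 lb/h.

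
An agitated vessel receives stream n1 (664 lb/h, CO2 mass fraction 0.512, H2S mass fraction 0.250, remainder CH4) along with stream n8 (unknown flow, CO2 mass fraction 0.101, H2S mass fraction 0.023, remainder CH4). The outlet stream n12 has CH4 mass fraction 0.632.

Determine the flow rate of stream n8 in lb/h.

Let n8 be the unknown flow. Total out = 664 + n8.
CH4 balance: 158.03 + 0.876·n8 = 0.632·(664 + n8)
(0.876 − 0.632)·n8 = 0.632×664 − 158.03 = 261.62
n8 = 261.62 / 0.244 = 1072.2 lb/h

1072 lb/h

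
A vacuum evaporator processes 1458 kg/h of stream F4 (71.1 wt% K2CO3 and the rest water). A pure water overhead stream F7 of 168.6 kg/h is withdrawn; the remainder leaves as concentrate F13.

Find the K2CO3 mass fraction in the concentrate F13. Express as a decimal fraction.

K2CO3 is not removed: 1458×0.711 = 1036.6 kg/h of K2CO3 enters F13.
Concentrate = 1458 − 168.6 = 1289.4 kg/h.
Mass fraction = 1036.6/1289.4 = 0.804.

0.804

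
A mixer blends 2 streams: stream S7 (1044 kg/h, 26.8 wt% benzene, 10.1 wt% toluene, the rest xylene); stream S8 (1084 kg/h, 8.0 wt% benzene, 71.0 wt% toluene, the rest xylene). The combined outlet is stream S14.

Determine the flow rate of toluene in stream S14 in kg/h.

toluene out = toluene in = 1044×0.101 + 1084×0.710 = 875.08 kg/h.

875.1 kg/h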